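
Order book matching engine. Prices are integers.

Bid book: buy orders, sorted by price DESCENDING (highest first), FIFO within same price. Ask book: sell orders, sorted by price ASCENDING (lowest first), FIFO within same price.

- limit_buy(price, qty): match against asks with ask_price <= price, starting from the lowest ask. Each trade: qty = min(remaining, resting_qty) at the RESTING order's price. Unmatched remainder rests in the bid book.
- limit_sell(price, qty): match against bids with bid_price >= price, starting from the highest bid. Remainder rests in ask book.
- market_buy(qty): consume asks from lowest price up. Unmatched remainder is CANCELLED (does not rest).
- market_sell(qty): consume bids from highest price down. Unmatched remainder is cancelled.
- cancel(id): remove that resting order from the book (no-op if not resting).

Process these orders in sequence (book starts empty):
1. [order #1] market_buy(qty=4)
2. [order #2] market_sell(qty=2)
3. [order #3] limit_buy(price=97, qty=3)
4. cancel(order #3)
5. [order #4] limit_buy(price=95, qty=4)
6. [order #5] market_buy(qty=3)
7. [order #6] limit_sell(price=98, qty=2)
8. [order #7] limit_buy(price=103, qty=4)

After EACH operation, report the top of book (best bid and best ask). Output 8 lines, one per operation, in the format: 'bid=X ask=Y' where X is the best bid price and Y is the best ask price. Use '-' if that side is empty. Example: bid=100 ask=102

Answer: bid=- ask=-
bid=- ask=-
bid=97 ask=-
bid=- ask=-
bid=95 ask=-
bid=95 ask=-
bid=95 ask=98
bid=103 ask=-

Derivation:
After op 1 [order #1] market_buy(qty=4): fills=none; bids=[-] asks=[-]
After op 2 [order #2] market_sell(qty=2): fills=none; bids=[-] asks=[-]
After op 3 [order #3] limit_buy(price=97, qty=3): fills=none; bids=[#3:3@97] asks=[-]
After op 4 cancel(order #3): fills=none; bids=[-] asks=[-]
After op 5 [order #4] limit_buy(price=95, qty=4): fills=none; bids=[#4:4@95] asks=[-]
After op 6 [order #5] market_buy(qty=3): fills=none; bids=[#4:4@95] asks=[-]
After op 7 [order #6] limit_sell(price=98, qty=2): fills=none; bids=[#4:4@95] asks=[#6:2@98]
After op 8 [order #7] limit_buy(price=103, qty=4): fills=#7x#6:2@98; bids=[#7:2@103 #4:4@95] asks=[-]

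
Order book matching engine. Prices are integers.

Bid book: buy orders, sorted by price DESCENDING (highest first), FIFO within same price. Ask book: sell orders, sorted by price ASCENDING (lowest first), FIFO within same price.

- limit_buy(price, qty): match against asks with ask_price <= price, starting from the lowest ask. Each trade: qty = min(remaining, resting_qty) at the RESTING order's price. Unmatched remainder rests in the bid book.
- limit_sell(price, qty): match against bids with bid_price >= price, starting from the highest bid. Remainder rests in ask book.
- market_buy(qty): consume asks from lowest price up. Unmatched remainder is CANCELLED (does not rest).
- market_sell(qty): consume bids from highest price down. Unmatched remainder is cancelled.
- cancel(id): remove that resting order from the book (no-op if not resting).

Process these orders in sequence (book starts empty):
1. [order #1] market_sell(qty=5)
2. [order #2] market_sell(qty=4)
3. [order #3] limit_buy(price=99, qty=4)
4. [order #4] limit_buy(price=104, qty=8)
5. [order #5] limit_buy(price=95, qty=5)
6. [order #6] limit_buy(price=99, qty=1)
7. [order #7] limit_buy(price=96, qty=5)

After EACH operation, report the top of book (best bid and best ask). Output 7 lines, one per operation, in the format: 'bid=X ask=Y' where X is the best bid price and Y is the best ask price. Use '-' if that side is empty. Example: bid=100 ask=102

Answer: bid=- ask=-
bid=- ask=-
bid=99 ask=-
bid=104 ask=-
bid=104 ask=-
bid=104 ask=-
bid=104 ask=-

Derivation:
After op 1 [order #1] market_sell(qty=5): fills=none; bids=[-] asks=[-]
After op 2 [order #2] market_sell(qty=4): fills=none; bids=[-] asks=[-]
After op 3 [order #3] limit_buy(price=99, qty=4): fills=none; bids=[#3:4@99] asks=[-]
After op 4 [order #4] limit_buy(price=104, qty=8): fills=none; bids=[#4:8@104 #3:4@99] asks=[-]
After op 5 [order #5] limit_buy(price=95, qty=5): fills=none; bids=[#4:8@104 #3:4@99 #5:5@95] asks=[-]
After op 6 [order #6] limit_buy(price=99, qty=1): fills=none; bids=[#4:8@104 #3:4@99 #6:1@99 #5:5@95] asks=[-]
After op 7 [order #7] limit_buy(price=96, qty=5): fills=none; bids=[#4:8@104 #3:4@99 #6:1@99 #7:5@96 #5:5@95] asks=[-]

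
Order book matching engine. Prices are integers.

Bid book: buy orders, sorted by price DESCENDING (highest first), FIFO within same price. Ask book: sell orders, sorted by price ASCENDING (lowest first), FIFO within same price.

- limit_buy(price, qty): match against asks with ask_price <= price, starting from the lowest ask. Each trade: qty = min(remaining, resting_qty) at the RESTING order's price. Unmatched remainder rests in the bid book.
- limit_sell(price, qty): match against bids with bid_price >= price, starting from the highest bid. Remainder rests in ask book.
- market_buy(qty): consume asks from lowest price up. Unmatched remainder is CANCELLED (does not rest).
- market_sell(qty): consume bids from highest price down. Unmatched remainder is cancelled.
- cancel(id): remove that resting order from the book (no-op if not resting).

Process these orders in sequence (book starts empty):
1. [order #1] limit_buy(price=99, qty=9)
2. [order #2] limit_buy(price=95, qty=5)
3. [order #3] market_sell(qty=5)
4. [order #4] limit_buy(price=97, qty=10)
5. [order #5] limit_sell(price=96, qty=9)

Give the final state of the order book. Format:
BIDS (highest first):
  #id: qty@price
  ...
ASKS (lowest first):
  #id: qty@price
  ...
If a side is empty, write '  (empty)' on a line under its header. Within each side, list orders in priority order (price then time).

Answer: BIDS (highest first):
  #4: 5@97
  #2: 5@95
ASKS (lowest first):
  (empty)

Derivation:
After op 1 [order #1] limit_buy(price=99, qty=9): fills=none; bids=[#1:9@99] asks=[-]
After op 2 [order #2] limit_buy(price=95, qty=5): fills=none; bids=[#1:9@99 #2:5@95] asks=[-]
After op 3 [order #3] market_sell(qty=5): fills=#1x#3:5@99; bids=[#1:4@99 #2:5@95] asks=[-]
After op 4 [order #4] limit_buy(price=97, qty=10): fills=none; bids=[#1:4@99 #4:10@97 #2:5@95] asks=[-]
After op 5 [order #5] limit_sell(price=96, qty=9): fills=#1x#5:4@99 #4x#5:5@97; bids=[#4:5@97 #2:5@95] asks=[-]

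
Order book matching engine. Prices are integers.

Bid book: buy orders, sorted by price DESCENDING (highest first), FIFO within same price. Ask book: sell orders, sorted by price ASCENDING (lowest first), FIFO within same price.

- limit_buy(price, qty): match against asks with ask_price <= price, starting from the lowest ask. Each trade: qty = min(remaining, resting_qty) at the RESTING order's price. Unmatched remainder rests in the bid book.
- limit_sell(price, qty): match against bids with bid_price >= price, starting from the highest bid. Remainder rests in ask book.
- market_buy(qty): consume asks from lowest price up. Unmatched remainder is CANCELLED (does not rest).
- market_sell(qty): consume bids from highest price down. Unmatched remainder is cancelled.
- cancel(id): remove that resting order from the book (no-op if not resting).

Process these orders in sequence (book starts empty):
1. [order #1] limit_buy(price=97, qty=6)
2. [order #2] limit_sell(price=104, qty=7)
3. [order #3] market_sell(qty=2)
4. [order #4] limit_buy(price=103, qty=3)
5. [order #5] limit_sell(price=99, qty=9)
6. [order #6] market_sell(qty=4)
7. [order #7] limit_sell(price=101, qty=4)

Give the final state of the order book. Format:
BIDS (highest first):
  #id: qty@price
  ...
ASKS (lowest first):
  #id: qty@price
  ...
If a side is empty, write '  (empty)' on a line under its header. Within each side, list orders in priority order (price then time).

After op 1 [order #1] limit_buy(price=97, qty=6): fills=none; bids=[#1:6@97] asks=[-]
After op 2 [order #2] limit_sell(price=104, qty=7): fills=none; bids=[#1:6@97] asks=[#2:7@104]
After op 3 [order #3] market_sell(qty=2): fills=#1x#3:2@97; bids=[#1:4@97] asks=[#2:7@104]
After op 4 [order #4] limit_buy(price=103, qty=3): fills=none; bids=[#4:3@103 #1:4@97] asks=[#2:7@104]
After op 5 [order #5] limit_sell(price=99, qty=9): fills=#4x#5:3@103; bids=[#1:4@97] asks=[#5:6@99 #2:7@104]
After op 6 [order #6] market_sell(qty=4): fills=#1x#6:4@97; bids=[-] asks=[#5:6@99 #2:7@104]
After op 7 [order #7] limit_sell(price=101, qty=4): fills=none; bids=[-] asks=[#5:6@99 #7:4@101 #2:7@104]

Answer: BIDS (highest first):
  (empty)
ASKS (lowest first):
  #5: 6@99
  #7: 4@101
  #2: 7@104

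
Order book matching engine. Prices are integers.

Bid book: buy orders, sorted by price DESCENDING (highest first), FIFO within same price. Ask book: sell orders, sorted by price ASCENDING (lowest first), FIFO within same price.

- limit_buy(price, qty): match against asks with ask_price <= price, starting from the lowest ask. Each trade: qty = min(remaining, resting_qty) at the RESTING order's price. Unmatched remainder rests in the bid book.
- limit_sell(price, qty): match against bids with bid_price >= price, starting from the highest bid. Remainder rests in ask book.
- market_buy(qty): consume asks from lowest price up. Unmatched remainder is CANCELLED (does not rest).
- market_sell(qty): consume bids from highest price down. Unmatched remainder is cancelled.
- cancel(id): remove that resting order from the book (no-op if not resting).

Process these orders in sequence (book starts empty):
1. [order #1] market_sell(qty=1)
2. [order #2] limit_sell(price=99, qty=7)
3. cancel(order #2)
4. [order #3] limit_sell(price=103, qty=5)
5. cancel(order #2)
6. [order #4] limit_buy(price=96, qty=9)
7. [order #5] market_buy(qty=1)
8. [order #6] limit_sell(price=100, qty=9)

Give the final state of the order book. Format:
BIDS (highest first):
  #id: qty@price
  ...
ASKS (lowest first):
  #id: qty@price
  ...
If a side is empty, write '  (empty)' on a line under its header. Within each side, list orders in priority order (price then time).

After op 1 [order #1] market_sell(qty=1): fills=none; bids=[-] asks=[-]
After op 2 [order #2] limit_sell(price=99, qty=7): fills=none; bids=[-] asks=[#2:7@99]
After op 3 cancel(order #2): fills=none; bids=[-] asks=[-]
After op 4 [order #3] limit_sell(price=103, qty=5): fills=none; bids=[-] asks=[#3:5@103]
After op 5 cancel(order #2): fills=none; bids=[-] asks=[#3:5@103]
After op 6 [order #4] limit_buy(price=96, qty=9): fills=none; bids=[#4:9@96] asks=[#3:5@103]
After op 7 [order #5] market_buy(qty=1): fills=#5x#3:1@103; bids=[#4:9@96] asks=[#3:4@103]
After op 8 [order #6] limit_sell(price=100, qty=9): fills=none; bids=[#4:9@96] asks=[#6:9@100 #3:4@103]

Answer: BIDS (highest first):
  #4: 9@96
ASKS (lowest first):
  #6: 9@100
  #3: 4@103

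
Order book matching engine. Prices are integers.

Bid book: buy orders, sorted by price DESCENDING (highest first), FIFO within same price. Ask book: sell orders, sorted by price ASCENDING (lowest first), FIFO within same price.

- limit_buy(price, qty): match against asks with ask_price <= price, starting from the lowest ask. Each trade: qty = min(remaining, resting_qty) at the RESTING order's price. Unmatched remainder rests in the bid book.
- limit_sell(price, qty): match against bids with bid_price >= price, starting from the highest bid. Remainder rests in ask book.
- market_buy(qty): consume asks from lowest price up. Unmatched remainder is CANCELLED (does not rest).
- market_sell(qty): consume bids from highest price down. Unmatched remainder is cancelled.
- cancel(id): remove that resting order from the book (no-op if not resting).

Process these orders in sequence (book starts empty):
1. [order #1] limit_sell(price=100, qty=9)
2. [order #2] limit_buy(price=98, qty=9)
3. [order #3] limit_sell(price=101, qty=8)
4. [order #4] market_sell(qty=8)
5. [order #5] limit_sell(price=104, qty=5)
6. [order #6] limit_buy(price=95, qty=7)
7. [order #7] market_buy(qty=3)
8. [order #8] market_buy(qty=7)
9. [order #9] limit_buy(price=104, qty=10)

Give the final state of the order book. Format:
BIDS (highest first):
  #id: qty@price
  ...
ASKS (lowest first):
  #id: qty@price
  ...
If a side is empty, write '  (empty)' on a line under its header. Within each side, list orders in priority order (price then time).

After op 1 [order #1] limit_sell(price=100, qty=9): fills=none; bids=[-] asks=[#1:9@100]
After op 2 [order #2] limit_buy(price=98, qty=9): fills=none; bids=[#2:9@98] asks=[#1:9@100]
After op 3 [order #3] limit_sell(price=101, qty=8): fills=none; bids=[#2:9@98] asks=[#1:9@100 #3:8@101]
After op 4 [order #4] market_sell(qty=8): fills=#2x#4:8@98; bids=[#2:1@98] asks=[#1:9@100 #3:8@101]
After op 5 [order #5] limit_sell(price=104, qty=5): fills=none; bids=[#2:1@98] asks=[#1:9@100 #3:8@101 #5:5@104]
After op 6 [order #6] limit_buy(price=95, qty=7): fills=none; bids=[#2:1@98 #6:7@95] asks=[#1:9@100 #3:8@101 #5:5@104]
After op 7 [order #7] market_buy(qty=3): fills=#7x#1:3@100; bids=[#2:1@98 #6:7@95] asks=[#1:6@100 #3:8@101 #5:5@104]
After op 8 [order #8] market_buy(qty=7): fills=#8x#1:6@100 #8x#3:1@101; bids=[#2:1@98 #6:7@95] asks=[#3:7@101 #5:5@104]
After op 9 [order #9] limit_buy(price=104, qty=10): fills=#9x#3:7@101 #9x#5:3@104; bids=[#2:1@98 #6:7@95] asks=[#5:2@104]

Answer: BIDS (highest first):
  #2: 1@98
  #6: 7@95
ASKS (lowest first):
  #5: 2@104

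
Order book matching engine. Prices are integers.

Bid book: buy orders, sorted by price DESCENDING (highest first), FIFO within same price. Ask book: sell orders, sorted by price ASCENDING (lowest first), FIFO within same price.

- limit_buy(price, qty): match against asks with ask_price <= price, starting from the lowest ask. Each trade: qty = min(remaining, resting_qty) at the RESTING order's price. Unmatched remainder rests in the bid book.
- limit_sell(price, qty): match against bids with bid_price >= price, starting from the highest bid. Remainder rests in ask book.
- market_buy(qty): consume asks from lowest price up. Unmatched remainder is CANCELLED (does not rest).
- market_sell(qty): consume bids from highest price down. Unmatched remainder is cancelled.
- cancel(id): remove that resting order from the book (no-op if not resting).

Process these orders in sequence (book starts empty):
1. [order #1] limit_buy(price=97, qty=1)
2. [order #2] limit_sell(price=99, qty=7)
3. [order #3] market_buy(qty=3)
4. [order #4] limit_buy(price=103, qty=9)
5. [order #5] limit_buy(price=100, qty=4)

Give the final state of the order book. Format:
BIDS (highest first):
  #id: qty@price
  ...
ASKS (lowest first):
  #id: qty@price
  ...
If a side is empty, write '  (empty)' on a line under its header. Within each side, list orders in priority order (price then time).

After op 1 [order #1] limit_buy(price=97, qty=1): fills=none; bids=[#1:1@97] asks=[-]
After op 2 [order #2] limit_sell(price=99, qty=7): fills=none; bids=[#1:1@97] asks=[#2:7@99]
After op 3 [order #3] market_buy(qty=3): fills=#3x#2:3@99; bids=[#1:1@97] asks=[#2:4@99]
After op 4 [order #4] limit_buy(price=103, qty=9): fills=#4x#2:4@99; bids=[#4:5@103 #1:1@97] asks=[-]
After op 5 [order #5] limit_buy(price=100, qty=4): fills=none; bids=[#4:5@103 #5:4@100 #1:1@97] asks=[-]

Answer: BIDS (highest first):
  #4: 5@103
  #5: 4@100
  #1: 1@97
ASKS (lowest first):
  (empty)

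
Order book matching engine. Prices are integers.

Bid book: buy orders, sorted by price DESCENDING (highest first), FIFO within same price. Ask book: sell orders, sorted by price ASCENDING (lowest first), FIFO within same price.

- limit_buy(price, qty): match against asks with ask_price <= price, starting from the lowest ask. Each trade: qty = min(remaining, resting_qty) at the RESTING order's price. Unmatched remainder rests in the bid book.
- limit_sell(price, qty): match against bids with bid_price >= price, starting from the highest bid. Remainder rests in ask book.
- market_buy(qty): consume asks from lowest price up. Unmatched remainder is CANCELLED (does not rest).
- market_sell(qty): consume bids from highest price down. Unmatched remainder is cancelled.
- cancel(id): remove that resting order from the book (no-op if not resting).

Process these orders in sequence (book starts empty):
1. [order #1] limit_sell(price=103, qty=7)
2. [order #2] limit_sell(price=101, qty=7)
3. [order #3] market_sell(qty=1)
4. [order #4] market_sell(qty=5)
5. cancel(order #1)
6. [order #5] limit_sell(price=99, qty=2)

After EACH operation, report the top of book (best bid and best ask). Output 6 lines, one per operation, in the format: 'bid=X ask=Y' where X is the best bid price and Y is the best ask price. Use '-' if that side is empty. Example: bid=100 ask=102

Answer: bid=- ask=103
bid=- ask=101
bid=- ask=101
bid=- ask=101
bid=- ask=101
bid=- ask=99

Derivation:
After op 1 [order #1] limit_sell(price=103, qty=7): fills=none; bids=[-] asks=[#1:7@103]
After op 2 [order #2] limit_sell(price=101, qty=7): fills=none; bids=[-] asks=[#2:7@101 #1:7@103]
After op 3 [order #3] market_sell(qty=1): fills=none; bids=[-] asks=[#2:7@101 #1:7@103]
After op 4 [order #4] market_sell(qty=5): fills=none; bids=[-] asks=[#2:7@101 #1:7@103]
After op 5 cancel(order #1): fills=none; bids=[-] asks=[#2:7@101]
After op 6 [order #5] limit_sell(price=99, qty=2): fills=none; bids=[-] asks=[#5:2@99 #2:7@101]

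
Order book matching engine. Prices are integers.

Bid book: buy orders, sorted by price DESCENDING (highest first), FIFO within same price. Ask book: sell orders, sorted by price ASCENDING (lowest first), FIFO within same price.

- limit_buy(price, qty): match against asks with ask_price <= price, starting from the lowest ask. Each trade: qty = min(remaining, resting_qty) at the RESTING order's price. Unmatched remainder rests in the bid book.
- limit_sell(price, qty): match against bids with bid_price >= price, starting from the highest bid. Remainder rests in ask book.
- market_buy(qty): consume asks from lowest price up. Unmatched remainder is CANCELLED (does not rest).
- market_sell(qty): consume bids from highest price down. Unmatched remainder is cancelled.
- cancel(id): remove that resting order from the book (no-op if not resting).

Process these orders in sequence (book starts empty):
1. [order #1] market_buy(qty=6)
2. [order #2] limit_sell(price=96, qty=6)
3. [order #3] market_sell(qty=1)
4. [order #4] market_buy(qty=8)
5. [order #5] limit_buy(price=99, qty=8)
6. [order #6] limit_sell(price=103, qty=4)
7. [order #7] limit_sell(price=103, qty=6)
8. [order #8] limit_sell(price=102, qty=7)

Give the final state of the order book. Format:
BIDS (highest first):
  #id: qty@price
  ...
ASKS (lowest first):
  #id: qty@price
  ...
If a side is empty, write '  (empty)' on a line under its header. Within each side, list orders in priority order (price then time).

Answer: BIDS (highest first):
  #5: 8@99
ASKS (lowest first):
  #8: 7@102
  #6: 4@103
  #7: 6@103

Derivation:
After op 1 [order #1] market_buy(qty=6): fills=none; bids=[-] asks=[-]
After op 2 [order #2] limit_sell(price=96, qty=6): fills=none; bids=[-] asks=[#2:6@96]
After op 3 [order #3] market_sell(qty=1): fills=none; bids=[-] asks=[#2:6@96]
After op 4 [order #4] market_buy(qty=8): fills=#4x#2:6@96; bids=[-] asks=[-]
After op 5 [order #5] limit_buy(price=99, qty=8): fills=none; bids=[#5:8@99] asks=[-]
After op 6 [order #6] limit_sell(price=103, qty=4): fills=none; bids=[#5:8@99] asks=[#6:4@103]
After op 7 [order #7] limit_sell(price=103, qty=6): fills=none; bids=[#5:8@99] asks=[#6:4@103 #7:6@103]
After op 8 [order #8] limit_sell(price=102, qty=7): fills=none; bids=[#5:8@99] asks=[#8:7@102 #6:4@103 #7:6@103]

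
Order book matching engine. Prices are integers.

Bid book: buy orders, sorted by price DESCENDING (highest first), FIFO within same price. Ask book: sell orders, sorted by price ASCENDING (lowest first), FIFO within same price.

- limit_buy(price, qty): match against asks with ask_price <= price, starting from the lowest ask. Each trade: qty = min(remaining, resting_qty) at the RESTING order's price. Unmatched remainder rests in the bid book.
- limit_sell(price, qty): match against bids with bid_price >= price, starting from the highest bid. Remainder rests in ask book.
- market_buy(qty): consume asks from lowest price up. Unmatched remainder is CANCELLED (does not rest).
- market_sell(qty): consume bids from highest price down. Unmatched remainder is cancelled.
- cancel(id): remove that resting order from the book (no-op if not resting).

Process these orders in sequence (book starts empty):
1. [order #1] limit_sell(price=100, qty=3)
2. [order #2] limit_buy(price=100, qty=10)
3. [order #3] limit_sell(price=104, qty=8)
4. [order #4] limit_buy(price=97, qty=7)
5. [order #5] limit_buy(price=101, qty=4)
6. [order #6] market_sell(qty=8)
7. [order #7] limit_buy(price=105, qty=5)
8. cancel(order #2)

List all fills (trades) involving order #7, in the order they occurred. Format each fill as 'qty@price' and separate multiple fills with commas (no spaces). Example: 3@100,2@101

Answer: 5@104

Derivation:
After op 1 [order #1] limit_sell(price=100, qty=3): fills=none; bids=[-] asks=[#1:3@100]
After op 2 [order #2] limit_buy(price=100, qty=10): fills=#2x#1:3@100; bids=[#2:7@100] asks=[-]
After op 3 [order #3] limit_sell(price=104, qty=8): fills=none; bids=[#2:7@100] asks=[#3:8@104]
After op 4 [order #4] limit_buy(price=97, qty=7): fills=none; bids=[#2:7@100 #4:7@97] asks=[#3:8@104]
After op 5 [order #5] limit_buy(price=101, qty=4): fills=none; bids=[#5:4@101 #2:7@100 #4:7@97] asks=[#3:8@104]
After op 6 [order #6] market_sell(qty=8): fills=#5x#6:4@101 #2x#6:4@100; bids=[#2:3@100 #4:7@97] asks=[#3:8@104]
After op 7 [order #7] limit_buy(price=105, qty=5): fills=#7x#3:5@104; bids=[#2:3@100 #4:7@97] asks=[#3:3@104]
After op 8 cancel(order #2): fills=none; bids=[#4:7@97] asks=[#3:3@104]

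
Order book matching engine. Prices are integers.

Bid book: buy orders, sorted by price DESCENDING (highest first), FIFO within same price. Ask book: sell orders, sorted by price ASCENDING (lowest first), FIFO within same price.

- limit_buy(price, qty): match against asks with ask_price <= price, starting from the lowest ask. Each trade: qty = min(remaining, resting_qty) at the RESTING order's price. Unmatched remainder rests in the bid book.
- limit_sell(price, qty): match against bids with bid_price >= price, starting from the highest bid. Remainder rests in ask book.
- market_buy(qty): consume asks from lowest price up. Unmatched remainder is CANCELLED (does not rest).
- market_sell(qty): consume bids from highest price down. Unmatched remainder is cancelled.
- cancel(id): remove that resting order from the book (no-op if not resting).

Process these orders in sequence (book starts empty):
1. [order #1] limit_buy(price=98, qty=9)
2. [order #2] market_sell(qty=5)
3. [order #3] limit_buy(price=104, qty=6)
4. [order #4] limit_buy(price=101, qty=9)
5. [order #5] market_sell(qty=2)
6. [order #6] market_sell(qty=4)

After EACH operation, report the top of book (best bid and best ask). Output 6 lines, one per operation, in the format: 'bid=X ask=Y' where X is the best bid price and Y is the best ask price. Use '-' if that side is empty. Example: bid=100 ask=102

Answer: bid=98 ask=-
bid=98 ask=-
bid=104 ask=-
bid=104 ask=-
bid=104 ask=-
bid=101 ask=-

Derivation:
After op 1 [order #1] limit_buy(price=98, qty=9): fills=none; bids=[#1:9@98] asks=[-]
After op 2 [order #2] market_sell(qty=5): fills=#1x#2:5@98; bids=[#1:4@98] asks=[-]
After op 3 [order #3] limit_buy(price=104, qty=6): fills=none; bids=[#3:6@104 #1:4@98] asks=[-]
After op 4 [order #4] limit_buy(price=101, qty=9): fills=none; bids=[#3:6@104 #4:9@101 #1:4@98] asks=[-]
After op 5 [order #5] market_sell(qty=2): fills=#3x#5:2@104; bids=[#3:4@104 #4:9@101 #1:4@98] asks=[-]
After op 6 [order #6] market_sell(qty=4): fills=#3x#6:4@104; bids=[#4:9@101 #1:4@98] asks=[-]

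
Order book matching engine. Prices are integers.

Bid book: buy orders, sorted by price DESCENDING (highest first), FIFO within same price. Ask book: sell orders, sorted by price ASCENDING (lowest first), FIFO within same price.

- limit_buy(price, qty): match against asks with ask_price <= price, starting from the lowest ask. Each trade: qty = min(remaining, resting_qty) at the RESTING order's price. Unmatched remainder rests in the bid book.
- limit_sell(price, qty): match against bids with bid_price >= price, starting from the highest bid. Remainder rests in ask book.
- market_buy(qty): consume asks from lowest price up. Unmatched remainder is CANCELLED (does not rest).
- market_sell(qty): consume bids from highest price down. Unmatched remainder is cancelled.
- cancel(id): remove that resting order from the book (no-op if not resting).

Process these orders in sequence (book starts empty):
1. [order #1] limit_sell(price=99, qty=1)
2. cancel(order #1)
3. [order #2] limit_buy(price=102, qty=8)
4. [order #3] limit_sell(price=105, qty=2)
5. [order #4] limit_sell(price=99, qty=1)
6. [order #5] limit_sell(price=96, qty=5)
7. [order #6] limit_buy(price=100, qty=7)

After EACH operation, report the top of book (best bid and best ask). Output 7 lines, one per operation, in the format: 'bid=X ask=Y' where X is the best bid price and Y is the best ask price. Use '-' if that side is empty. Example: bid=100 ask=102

After op 1 [order #1] limit_sell(price=99, qty=1): fills=none; bids=[-] asks=[#1:1@99]
After op 2 cancel(order #1): fills=none; bids=[-] asks=[-]
After op 3 [order #2] limit_buy(price=102, qty=8): fills=none; bids=[#2:8@102] asks=[-]
After op 4 [order #3] limit_sell(price=105, qty=2): fills=none; bids=[#2:8@102] asks=[#3:2@105]
After op 5 [order #4] limit_sell(price=99, qty=1): fills=#2x#4:1@102; bids=[#2:7@102] asks=[#3:2@105]
After op 6 [order #5] limit_sell(price=96, qty=5): fills=#2x#5:5@102; bids=[#2:2@102] asks=[#3:2@105]
After op 7 [order #6] limit_buy(price=100, qty=7): fills=none; bids=[#2:2@102 #6:7@100] asks=[#3:2@105]

Answer: bid=- ask=99
bid=- ask=-
bid=102 ask=-
bid=102 ask=105
bid=102 ask=105
bid=102 ask=105
bid=102 ask=105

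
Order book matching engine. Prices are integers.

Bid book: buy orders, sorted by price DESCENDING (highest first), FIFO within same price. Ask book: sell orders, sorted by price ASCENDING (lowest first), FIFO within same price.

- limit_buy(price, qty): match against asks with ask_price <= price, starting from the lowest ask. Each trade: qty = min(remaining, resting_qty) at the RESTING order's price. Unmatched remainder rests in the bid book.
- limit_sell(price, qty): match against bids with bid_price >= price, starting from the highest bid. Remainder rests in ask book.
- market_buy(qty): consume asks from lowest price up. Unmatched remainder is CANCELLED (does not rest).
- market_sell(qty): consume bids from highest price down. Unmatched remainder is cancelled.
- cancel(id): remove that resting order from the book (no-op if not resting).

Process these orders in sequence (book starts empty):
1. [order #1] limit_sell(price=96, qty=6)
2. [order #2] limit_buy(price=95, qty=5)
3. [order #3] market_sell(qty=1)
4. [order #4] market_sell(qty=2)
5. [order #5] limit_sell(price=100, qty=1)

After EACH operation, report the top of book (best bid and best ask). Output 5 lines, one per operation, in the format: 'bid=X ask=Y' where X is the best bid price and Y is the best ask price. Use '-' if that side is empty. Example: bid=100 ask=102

Answer: bid=- ask=96
bid=95 ask=96
bid=95 ask=96
bid=95 ask=96
bid=95 ask=96

Derivation:
After op 1 [order #1] limit_sell(price=96, qty=6): fills=none; bids=[-] asks=[#1:6@96]
After op 2 [order #2] limit_buy(price=95, qty=5): fills=none; bids=[#2:5@95] asks=[#1:6@96]
After op 3 [order #3] market_sell(qty=1): fills=#2x#3:1@95; bids=[#2:4@95] asks=[#1:6@96]
After op 4 [order #4] market_sell(qty=2): fills=#2x#4:2@95; bids=[#2:2@95] asks=[#1:6@96]
After op 5 [order #5] limit_sell(price=100, qty=1): fills=none; bids=[#2:2@95] asks=[#1:6@96 #5:1@100]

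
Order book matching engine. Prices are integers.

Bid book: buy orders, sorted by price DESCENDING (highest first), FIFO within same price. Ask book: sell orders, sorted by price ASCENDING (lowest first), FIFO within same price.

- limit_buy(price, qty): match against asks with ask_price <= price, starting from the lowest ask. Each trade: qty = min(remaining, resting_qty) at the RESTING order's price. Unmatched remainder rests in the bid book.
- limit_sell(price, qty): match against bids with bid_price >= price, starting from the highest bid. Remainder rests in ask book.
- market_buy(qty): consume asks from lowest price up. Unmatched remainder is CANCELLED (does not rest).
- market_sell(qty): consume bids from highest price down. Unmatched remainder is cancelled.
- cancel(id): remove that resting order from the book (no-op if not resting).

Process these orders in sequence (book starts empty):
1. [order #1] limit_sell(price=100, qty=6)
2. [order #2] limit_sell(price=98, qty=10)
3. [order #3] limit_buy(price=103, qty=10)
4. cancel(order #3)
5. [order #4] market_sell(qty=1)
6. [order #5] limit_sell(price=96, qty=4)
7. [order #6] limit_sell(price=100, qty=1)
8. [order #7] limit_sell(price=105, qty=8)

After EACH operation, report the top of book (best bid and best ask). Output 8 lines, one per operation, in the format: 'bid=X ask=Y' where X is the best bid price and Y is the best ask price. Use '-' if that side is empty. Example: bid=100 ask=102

After op 1 [order #1] limit_sell(price=100, qty=6): fills=none; bids=[-] asks=[#1:6@100]
After op 2 [order #2] limit_sell(price=98, qty=10): fills=none; bids=[-] asks=[#2:10@98 #1:6@100]
After op 3 [order #3] limit_buy(price=103, qty=10): fills=#3x#2:10@98; bids=[-] asks=[#1:6@100]
After op 4 cancel(order #3): fills=none; bids=[-] asks=[#1:6@100]
After op 5 [order #4] market_sell(qty=1): fills=none; bids=[-] asks=[#1:6@100]
After op 6 [order #5] limit_sell(price=96, qty=4): fills=none; bids=[-] asks=[#5:4@96 #1:6@100]
After op 7 [order #6] limit_sell(price=100, qty=1): fills=none; bids=[-] asks=[#5:4@96 #1:6@100 #6:1@100]
After op 8 [order #7] limit_sell(price=105, qty=8): fills=none; bids=[-] asks=[#5:4@96 #1:6@100 #6:1@100 #7:8@105]

Answer: bid=- ask=100
bid=- ask=98
bid=- ask=100
bid=- ask=100
bid=- ask=100
bid=- ask=96
bid=- ask=96
bid=- ask=96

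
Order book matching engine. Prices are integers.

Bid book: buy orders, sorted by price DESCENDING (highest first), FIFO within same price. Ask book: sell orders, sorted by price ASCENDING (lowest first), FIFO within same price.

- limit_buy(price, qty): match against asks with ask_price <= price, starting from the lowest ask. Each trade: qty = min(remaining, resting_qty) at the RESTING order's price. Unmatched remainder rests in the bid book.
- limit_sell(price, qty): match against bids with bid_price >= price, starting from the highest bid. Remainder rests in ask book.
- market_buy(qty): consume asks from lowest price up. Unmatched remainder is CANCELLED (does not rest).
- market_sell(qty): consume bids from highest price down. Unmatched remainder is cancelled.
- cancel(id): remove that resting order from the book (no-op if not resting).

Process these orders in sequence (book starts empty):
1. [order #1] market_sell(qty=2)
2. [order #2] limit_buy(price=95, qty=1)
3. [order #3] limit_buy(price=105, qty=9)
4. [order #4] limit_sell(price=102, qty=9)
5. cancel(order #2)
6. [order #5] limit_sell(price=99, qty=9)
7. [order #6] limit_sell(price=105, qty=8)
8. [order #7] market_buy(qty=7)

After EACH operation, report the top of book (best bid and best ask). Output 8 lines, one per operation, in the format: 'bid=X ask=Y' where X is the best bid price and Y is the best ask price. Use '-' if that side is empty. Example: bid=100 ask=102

Answer: bid=- ask=-
bid=95 ask=-
bid=105 ask=-
bid=95 ask=-
bid=- ask=-
bid=- ask=99
bid=- ask=99
bid=- ask=99

Derivation:
After op 1 [order #1] market_sell(qty=2): fills=none; bids=[-] asks=[-]
After op 2 [order #2] limit_buy(price=95, qty=1): fills=none; bids=[#2:1@95] asks=[-]
After op 3 [order #3] limit_buy(price=105, qty=9): fills=none; bids=[#3:9@105 #2:1@95] asks=[-]
After op 4 [order #4] limit_sell(price=102, qty=9): fills=#3x#4:9@105; bids=[#2:1@95] asks=[-]
After op 5 cancel(order #2): fills=none; bids=[-] asks=[-]
After op 6 [order #5] limit_sell(price=99, qty=9): fills=none; bids=[-] asks=[#5:9@99]
After op 7 [order #6] limit_sell(price=105, qty=8): fills=none; bids=[-] asks=[#5:9@99 #6:8@105]
After op 8 [order #7] market_buy(qty=7): fills=#7x#5:7@99; bids=[-] asks=[#5:2@99 #6:8@105]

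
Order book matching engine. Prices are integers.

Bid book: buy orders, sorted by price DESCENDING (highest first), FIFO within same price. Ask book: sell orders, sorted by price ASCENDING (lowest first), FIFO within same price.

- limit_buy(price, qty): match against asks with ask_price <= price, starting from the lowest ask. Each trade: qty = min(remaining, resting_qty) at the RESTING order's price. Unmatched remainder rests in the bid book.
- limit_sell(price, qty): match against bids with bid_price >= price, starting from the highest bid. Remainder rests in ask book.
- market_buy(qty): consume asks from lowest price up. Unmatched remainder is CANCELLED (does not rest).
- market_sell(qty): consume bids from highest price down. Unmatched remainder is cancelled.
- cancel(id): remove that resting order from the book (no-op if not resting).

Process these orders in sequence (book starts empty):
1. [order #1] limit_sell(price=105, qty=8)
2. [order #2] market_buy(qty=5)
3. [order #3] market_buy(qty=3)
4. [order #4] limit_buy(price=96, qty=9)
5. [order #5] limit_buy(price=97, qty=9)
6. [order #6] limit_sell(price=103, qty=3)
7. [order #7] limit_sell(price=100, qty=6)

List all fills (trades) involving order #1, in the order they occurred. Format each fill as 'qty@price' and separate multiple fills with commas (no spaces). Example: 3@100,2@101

Answer: 5@105,3@105

Derivation:
After op 1 [order #1] limit_sell(price=105, qty=8): fills=none; bids=[-] asks=[#1:8@105]
After op 2 [order #2] market_buy(qty=5): fills=#2x#1:5@105; bids=[-] asks=[#1:3@105]
After op 3 [order #3] market_buy(qty=3): fills=#3x#1:3@105; bids=[-] asks=[-]
After op 4 [order #4] limit_buy(price=96, qty=9): fills=none; bids=[#4:9@96] asks=[-]
After op 5 [order #5] limit_buy(price=97, qty=9): fills=none; bids=[#5:9@97 #4:9@96] asks=[-]
After op 6 [order #6] limit_sell(price=103, qty=3): fills=none; bids=[#5:9@97 #4:9@96] asks=[#6:3@103]
After op 7 [order #7] limit_sell(price=100, qty=6): fills=none; bids=[#5:9@97 #4:9@96] asks=[#7:6@100 #6:3@103]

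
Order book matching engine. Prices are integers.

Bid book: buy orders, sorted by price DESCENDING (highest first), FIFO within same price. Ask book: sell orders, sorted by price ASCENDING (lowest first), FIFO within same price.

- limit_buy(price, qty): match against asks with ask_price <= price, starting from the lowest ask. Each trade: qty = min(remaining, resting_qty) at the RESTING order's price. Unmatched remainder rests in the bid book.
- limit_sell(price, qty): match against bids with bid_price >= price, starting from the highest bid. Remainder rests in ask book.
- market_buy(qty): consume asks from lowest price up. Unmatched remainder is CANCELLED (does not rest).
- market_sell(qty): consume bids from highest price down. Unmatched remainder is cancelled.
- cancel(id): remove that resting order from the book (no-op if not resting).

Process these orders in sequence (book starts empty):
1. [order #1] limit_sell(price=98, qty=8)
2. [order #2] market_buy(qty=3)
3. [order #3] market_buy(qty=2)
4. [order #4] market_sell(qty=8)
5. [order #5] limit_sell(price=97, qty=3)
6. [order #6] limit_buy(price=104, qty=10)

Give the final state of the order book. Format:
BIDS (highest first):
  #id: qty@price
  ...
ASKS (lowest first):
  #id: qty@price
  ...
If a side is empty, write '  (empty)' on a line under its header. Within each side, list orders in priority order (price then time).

After op 1 [order #1] limit_sell(price=98, qty=8): fills=none; bids=[-] asks=[#1:8@98]
After op 2 [order #2] market_buy(qty=3): fills=#2x#1:3@98; bids=[-] asks=[#1:5@98]
After op 3 [order #3] market_buy(qty=2): fills=#3x#1:2@98; bids=[-] asks=[#1:3@98]
After op 4 [order #4] market_sell(qty=8): fills=none; bids=[-] asks=[#1:3@98]
After op 5 [order #5] limit_sell(price=97, qty=3): fills=none; bids=[-] asks=[#5:3@97 #1:3@98]
After op 6 [order #6] limit_buy(price=104, qty=10): fills=#6x#5:3@97 #6x#1:3@98; bids=[#6:4@104] asks=[-]

Answer: BIDS (highest first):
  #6: 4@104
ASKS (lowest first):
  (empty)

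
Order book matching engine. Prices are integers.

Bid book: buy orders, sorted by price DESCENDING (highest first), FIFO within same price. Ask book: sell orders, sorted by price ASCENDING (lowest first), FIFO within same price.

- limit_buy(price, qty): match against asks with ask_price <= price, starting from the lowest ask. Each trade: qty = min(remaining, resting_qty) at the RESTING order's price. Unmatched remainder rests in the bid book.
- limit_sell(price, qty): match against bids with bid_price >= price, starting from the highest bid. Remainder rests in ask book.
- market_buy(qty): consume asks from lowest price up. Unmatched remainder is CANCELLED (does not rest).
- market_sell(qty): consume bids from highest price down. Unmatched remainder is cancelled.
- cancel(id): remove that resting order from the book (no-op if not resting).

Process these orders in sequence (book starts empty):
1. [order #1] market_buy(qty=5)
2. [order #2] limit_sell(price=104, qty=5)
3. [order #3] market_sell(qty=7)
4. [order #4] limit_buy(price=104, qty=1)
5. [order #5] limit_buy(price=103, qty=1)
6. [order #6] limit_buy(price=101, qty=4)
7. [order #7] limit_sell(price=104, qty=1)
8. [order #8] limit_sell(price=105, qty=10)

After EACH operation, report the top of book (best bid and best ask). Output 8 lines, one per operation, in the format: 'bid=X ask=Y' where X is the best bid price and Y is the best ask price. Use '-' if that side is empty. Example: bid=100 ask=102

Answer: bid=- ask=-
bid=- ask=104
bid=- ask=104
bid=- ask=104
bid=103 ask=104
bid=103 ask=104
bid=103 ask=104
bid=103 ask=104

Derivation:
After op 1 [order #1] market_buy(qty=5): fills=none; bids=[-] asks=[-]
After op 2 [order #2] limit_sell(price=104, qty=5): fills=none; bids=[-] asks=[#2:5@104]
After op 3 [order #3] market_sell(qty=7): fills=none; bids=[-] asks=[#2:5@104]
After op 4 [order #4] limit_buy(price=104, qty=1): fills=#4x#2:1@104; bids=[-] asks=[#2:4@104]
After op 5 [order #5] limit_buy(price=103, qty=1): fills=none; bids=[#5:1@103] asks=[#2:4@104]
After op 6 [order #6] limit_buy(price=101, qty=4): fills=none; bids=[#5:1@103 #6:4@101] asks=[#2:4@104]
After op 7 [order #7] limit_sell(price=104, qty=1): fills=none; bids=[#5:1@103 #6:4@101] asks=[#2:4@104 #7:1@104]
After op 8 [order #8] limit_sell(price=105, qty=10): fills=none; bids=[#5:1@103 #6:4@101] asks=[#2:4@104 #7:1@104 #8:10@105]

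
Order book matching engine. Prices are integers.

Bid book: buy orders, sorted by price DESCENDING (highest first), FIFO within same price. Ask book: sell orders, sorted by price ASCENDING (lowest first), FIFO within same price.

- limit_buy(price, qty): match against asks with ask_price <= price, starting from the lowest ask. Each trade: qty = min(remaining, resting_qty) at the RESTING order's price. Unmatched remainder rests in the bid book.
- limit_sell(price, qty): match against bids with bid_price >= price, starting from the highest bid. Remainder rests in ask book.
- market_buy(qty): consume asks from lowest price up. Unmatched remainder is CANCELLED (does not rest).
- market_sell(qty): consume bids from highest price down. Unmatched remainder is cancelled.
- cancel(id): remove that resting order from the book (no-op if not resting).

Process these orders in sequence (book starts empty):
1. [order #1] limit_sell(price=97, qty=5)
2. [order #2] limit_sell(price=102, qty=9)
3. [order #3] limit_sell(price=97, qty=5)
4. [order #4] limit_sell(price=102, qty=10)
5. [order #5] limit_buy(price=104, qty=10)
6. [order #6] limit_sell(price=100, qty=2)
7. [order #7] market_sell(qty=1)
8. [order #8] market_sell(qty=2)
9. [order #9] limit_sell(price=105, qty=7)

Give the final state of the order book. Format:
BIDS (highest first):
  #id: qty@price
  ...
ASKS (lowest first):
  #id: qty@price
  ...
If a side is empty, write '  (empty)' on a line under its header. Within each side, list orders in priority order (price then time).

After op 1 [order #1] limit_sell(price=97, qty=5): fills=none; bids=[-] asks=[#1:5@97]
After op 2 [order #2] limit_sell(price=102, qty=9): fills=none; bids=[-] asks=[#1:5@97 #2:9@102]
After op 3 [order #3] limit_sell(price=97, qty=5): fills=none; bids=[-] asks=[#1:5@97 #3:5@97 #2:9@102]
After op 4 [order #4] limit_sell(price=102, qty=10): fills=none; bids=[-] asks=[#1:5@97 #3:5@97 #2:9@102 #4:10@102]
After op 5 [order #5] limit_buy(price=104, qty=10): fills=#5x#1:5@97 #5x#3:5@97; bids=[-] asks=[#2:9@102 #4:10@102]
After op 6 [order #6] limit_sell(price=100, qty=2): fills=none; bids=[-] asks=[#6:2@100 #2:9@102 #4:10@102]
After op 7 [order #7] market_sell(qty=1): fills=none; bids=[-] asks=[#6:2@100 #2:9@102 #4:10@102]
After op 8 [order #8] market_sell(qty=2): fills=none; bids=[-] asks=[#6:2@100 #2:9@102 #4:10@102]
After op 9 [order #9] limit_sell(price=105, qty=7): fills=none; bids=[-] asks=[#6:2@100 #2:9@102 #4:10@102 #9:7@105]

Answer: BIDS (highest first):
  (empty)
ASKS (lowest first):
  #6: 2@100
  #2: 9@102
  #4: 10@102
  #9: 7@105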